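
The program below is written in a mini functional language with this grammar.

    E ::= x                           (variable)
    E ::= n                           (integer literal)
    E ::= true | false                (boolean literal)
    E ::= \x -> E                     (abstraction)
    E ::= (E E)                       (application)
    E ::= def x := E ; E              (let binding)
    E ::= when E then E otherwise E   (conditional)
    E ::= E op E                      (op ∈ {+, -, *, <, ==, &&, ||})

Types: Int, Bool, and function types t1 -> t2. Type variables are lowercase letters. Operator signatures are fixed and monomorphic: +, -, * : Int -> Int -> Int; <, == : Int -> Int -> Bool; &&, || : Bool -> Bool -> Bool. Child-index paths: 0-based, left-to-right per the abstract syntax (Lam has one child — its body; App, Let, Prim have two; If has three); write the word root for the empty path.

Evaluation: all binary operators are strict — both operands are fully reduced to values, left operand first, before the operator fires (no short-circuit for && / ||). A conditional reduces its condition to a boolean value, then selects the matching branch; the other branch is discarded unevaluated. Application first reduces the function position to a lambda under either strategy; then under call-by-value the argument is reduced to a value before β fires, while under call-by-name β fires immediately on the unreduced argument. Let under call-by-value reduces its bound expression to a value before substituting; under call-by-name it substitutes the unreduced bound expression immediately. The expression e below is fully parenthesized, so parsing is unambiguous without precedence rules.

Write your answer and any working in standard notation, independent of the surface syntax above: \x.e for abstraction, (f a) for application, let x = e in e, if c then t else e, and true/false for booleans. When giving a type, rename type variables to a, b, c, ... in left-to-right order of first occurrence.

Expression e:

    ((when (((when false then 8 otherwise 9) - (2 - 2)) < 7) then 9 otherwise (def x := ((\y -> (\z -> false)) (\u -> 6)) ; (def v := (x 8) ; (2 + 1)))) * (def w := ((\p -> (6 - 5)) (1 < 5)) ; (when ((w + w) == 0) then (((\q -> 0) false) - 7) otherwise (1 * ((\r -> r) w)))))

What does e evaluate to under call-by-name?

Derivation:
step 0: ((if (((if false then 8 else 9) - (2 - 2)) < 7) then 9 else (let x = ((\y.(\z.false)) (\u.6)) in (let v = (x 8) in (2 + 1)))) * (let w = ((\p.(6 - 5)) (1 < 5)) in (if ((w + w) == 0) then (((\q.0) false) - 7) else (1 * ((\r.r) w)))))
step 1: [if@0.0.0.0] ((if ((9 - (2 - 2)) < 7) then 9 else (let x = ((\y.(\z.false)) (\u.6)) in (let v = (x 8) in (2 + 1)))) * (let w = ((\p.(6 - 5)) (1 < 5)) in (if ((w + w) == 0) then (((\q.0) false) - 7) else (1 * ((\r.r) w)))))
step 2: [delta@0.0.0.1] ((if ((9 - 0) < 7) then 9 else (let x = ((\y.(\z.false)) (\u.6)) in (let v = (x 8) in (2 + 1)))) * (let w = ((\p.(6 - 5)) (1 < 5)) in (if ((w + w) == 0) then (((\q.0) false) - 7) else (1 * ((\r.r) w)))))
step 3: [delta@0.0.0] ((if (9 < 7) then 9 else (let x = ((\y.(\z.false)) (\u.6)) in (let v = (x 8) in (2 + 1)))) * (let w = ((\p.(6 - 5)) (1 < 5)) in (if ((w + w) == 0) then (((\q.0) false) - 7) else (1 * ((\r.r) w)))))
step 4: [delta@0.0] ((if false then 9 else (let x = ((\y.(\z.false)) (\u.6)) in (let v = (x 8) in (2 + 1)))) * (let w = ((\p.(6 - 5)) (1 < 5)) in (if ((w + w) == 0) then (((\q.0) false) - 7) else (1 * ((\r.r) w)))))
step 5: [if@0] ((let x = ((\y.(\z.false)) (\u.6)) in (let v = (x 8) in (2 + 1))) * (let w = ((\p.(6 - 5)) (1 < 5)) in (if ((w + w) == 0) then (((\q.0) false) - 7) else (1 * ((\r.r) w)))))
step 6: [let@0] ((let v = (((\y.(\z.false)) (\u.6)) 8) in (2 + 1)) * (let w = ((\p.(6 - 5)) (1 < 5)) in (if ((w + w) == 0) then (((\q.0) false) - 7) else (1 * ((\r.r) w)))))
step 7: [let@0] ((2 + 1) * (let w = ((\p.(6 - 5)) (1 < 5)) in (if ((w + w) == 0) then (((\q.0) false) - 7) else (1 * ((\r.r) w)))))
step 8: [delta@0] (3 * (let w = ((\p.(6 - 5)) (1 < 5)) in (if ((w + w) == 0) then (((\q.0) false) - 7) else (1 * ((\r.r) w)))))
step 9: [let@1] (3 * (if ((((\p.(6 - 5)) (1 < 5)) + ((\p.(6 - 5)) (1 < 5))) == 0) then (((\q.0) false) - 7) else (1 * ((\r.r) ((\p.(6 - 5)) (1 < 5))))))
step 10: [beta@1.0.0.0] (3 * (if (((6 - 5) + ((\p.(6 - 5)) (1 < 5))) == 0) then (((\q.0) false) - 7) else (1 * ((\r.r) ((\p.(6 - 5)) (1 < 5))))))
step 11: [delta@1.0.0.0] (3 * (if ((1 + ((\p.(6 - 5)) (1 < 5))) == 0) then (((\q.0) false) - 7) else (1 * ((\r.r) ((\p.(6 - 5)) (1 < 5))))))
step 12: [beta@1.0.0.1] (3 * (if ((1 + (6 - 5)) == 0) then (((\q.0) false) - 7) else (1 * ((\r.r) ((\p.(6 - 5)) (1 < 5))))))
step 13: [delta@1.0.0.1] (3 * (if ((1 + 1) == 0) then (((\q.0) false) - 7) else (1 * ((\r.r) ((\p.(6 - 5)) (1 < 5))))))
step 14: [delta@1.0.0] (3 * (if (2 == 0) then (((\q.0) false) - 7) else (1 * ((\r.r) ((\p.(6 - 5)) (1 < 5))))))
step 15: [delta@1.0] (3 * (if false then (((\q.0) false) - 7) else (1 * ((\r.r) ((\p.(6 - 5)) (1 < 5))))))
step 16: [if@1] (3 * (1 * ((\r.r) ((\p.(6 - 5)) (1 < 5)))))
step 17: [beta@1.1] (3 * (1 * ((\p.(6 - 5)) (1 < 5))))
step 18: [beta@1.1] (3 * (1 * (6 - 5)))
step 19: [delta@1.1] (3 * (1 * 1))
step 20: [delta@1] (3 * 1)
step 21: [delta@root] 3

Answer: 3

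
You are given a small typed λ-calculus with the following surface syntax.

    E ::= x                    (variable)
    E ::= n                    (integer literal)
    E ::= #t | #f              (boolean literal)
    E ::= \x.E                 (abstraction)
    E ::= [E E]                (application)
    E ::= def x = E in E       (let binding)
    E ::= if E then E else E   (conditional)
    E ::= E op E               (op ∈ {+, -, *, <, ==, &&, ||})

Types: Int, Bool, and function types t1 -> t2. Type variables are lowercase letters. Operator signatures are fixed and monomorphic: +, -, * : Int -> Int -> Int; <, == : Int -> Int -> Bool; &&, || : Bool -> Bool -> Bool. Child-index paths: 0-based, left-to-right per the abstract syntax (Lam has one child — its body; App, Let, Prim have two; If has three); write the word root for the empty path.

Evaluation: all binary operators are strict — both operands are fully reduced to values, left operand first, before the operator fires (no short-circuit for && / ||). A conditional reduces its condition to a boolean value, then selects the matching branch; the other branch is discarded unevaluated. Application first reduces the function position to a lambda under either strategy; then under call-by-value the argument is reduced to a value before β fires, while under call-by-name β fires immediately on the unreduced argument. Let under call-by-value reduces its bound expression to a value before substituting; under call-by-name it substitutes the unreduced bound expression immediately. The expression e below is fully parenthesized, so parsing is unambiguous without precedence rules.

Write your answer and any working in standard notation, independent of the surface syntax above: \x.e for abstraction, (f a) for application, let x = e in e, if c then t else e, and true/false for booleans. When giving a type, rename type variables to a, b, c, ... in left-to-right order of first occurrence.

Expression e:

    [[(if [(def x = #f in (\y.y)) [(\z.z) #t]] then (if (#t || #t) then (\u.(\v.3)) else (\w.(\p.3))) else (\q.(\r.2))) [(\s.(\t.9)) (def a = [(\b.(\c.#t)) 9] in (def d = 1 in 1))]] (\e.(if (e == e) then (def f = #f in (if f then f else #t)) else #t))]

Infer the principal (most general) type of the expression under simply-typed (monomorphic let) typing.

Answer: Int

Trace:
let x : Bool
y : a
\y._ : a -> a
z : b
\z._ : b -> b
  unify b -> b ~ Bool -> c
  unify b ~ Bool
  unify Bool ~ c
_ _ : Bool
  unify a -> a ~ Bool -> d
  unify a ~ Bool
  unify Bool ~ d
_ _ : Bool
  unify Bool ~ Bool
  unify Bool ~ Bool
  unify Bool ~ Bool
  unify Bool ~ Bool
\v._ : f -> Int
\u._ : e -> f -> Int
\p._ : h -> Int
\w._ : g -> h -> Int
  unify e -> f -> Int ~ g -> h -> Int
  unify e ~ g
  unify f -> Int ~ h -> Int
  unify f ~ h
  unify Int ~ Int
\r._ : j -> Int
\q._ : i -> j -> Int
  unify g -> h -> Int ~ i -> j -> Int
  unify g ~ i
  unify h -> Int ~ j -> Int
  unify h ~ j
  unify Int ~ Int
\t._ : l -> Int
\s._ : k -> l -> Int
\c._ : n -> Bool
\b._ : m -> n -> Bool
  unify m -> n -> Bool ~ Int -> o
  unify m ~ Int
  unify n -> Bool ~ o
_ _ : n -> Bool
let a : n -> Bool
let d : Int
  unify k -> l -> Int ~ Int -> p
  unify k ~ Int
  unify l -> Int ~ p
_ _ : l -> Int
  unify i -> j -> Int ~ (l -> Int) -> q
  unify i ~ l -> Int
  unify j -> Int ~ q
_ _ : j -> Int
e : r
  unify r ~ Int
e : Int
  unify Int ~ Int
  unify Bool ~ Bool
let f : Bool
f : Bool
  unify Bool ~ Bool
f : Bool
  unify Bool ~ Bool
  unify Bool ~ Bool
\e._ : Int -> Bool
  unify j -> Int ~ (Int -> Bool) -> s
  unify j ~ Int -> Bool
  unify Int ~ s
_ _ : Int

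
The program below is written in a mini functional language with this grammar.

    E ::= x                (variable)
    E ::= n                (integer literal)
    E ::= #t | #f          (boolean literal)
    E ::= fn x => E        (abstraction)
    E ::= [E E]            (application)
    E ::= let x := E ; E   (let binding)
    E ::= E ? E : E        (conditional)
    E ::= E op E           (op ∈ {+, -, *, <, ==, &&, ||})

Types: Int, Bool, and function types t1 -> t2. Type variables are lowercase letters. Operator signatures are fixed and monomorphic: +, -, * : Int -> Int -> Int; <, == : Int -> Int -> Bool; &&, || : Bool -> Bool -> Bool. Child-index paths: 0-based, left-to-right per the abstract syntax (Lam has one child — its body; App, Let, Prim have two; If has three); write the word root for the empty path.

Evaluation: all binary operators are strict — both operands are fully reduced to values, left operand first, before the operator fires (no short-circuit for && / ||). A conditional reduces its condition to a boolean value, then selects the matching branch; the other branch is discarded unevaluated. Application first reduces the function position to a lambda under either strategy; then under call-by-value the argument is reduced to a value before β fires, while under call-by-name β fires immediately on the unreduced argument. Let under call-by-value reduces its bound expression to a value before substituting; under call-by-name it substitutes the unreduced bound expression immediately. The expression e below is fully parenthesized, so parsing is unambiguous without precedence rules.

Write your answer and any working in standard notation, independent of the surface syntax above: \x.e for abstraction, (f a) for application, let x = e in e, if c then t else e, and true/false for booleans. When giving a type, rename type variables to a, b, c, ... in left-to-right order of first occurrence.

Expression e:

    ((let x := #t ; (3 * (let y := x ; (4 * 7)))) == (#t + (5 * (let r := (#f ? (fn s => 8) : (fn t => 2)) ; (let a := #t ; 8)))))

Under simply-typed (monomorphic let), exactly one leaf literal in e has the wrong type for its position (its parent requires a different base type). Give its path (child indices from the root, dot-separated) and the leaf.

Answer: 1.0 : true

Working:
let x : Bool
  unify Int ~ Int
x : Bool
let y : Bool
  unify Int ~ Int
  unify Int ~ Int
  unify Int ~ Int
  unify Int ~ Int
  unify Bool ~ Int
  FAIL: mismatch Bool ~ Int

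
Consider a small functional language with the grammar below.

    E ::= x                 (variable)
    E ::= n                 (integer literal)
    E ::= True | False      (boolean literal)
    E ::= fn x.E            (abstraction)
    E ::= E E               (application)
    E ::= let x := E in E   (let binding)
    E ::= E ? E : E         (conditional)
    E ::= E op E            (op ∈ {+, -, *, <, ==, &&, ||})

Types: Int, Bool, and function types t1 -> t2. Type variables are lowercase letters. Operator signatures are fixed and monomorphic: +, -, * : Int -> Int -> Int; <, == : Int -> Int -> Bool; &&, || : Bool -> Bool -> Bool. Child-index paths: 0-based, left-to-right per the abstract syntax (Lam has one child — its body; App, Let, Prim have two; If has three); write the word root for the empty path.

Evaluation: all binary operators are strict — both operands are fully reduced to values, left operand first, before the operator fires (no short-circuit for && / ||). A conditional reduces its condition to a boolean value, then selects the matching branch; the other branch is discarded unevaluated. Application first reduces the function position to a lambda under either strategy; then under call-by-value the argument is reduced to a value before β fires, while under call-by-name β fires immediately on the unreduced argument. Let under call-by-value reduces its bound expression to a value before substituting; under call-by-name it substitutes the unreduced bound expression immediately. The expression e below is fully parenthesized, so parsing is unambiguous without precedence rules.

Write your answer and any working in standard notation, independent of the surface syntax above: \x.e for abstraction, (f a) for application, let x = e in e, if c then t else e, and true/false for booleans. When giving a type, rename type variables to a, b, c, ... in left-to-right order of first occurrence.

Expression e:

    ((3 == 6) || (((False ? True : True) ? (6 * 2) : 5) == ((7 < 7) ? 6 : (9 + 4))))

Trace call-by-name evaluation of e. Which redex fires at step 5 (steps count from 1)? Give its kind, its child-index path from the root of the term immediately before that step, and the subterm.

Answer: delta at 1.1.0 : (7 < 7)

Trace:
step 0: ((3 == 6) || ((if (if false then true else true) then (6 * 2) else 5) == (if (7 < 7) then 6 else (9 + 4))))
step 1: [delta@0] (false || ((if (if false then true else true) then (6 * 2) else 5) == (if (7 < 7) then 6 else (9 + 4))))
step 2: [if@1.0.0] (false || ((if true then (6 * 2) else 5) == (if (7 < 7) then 6 else (9 + 4))))
step 3: [if@1.0] (false || ((6 * 2) == (if (7 < 7) then 6 else (9 + 4))))
step 4: [delta@1.0] (false || (12 == (if (7 < 7) then 6 else (9 + 4))))
step 5: [delta@1.1.0] (false || (12 == (if false then 6 else (9 + 4))))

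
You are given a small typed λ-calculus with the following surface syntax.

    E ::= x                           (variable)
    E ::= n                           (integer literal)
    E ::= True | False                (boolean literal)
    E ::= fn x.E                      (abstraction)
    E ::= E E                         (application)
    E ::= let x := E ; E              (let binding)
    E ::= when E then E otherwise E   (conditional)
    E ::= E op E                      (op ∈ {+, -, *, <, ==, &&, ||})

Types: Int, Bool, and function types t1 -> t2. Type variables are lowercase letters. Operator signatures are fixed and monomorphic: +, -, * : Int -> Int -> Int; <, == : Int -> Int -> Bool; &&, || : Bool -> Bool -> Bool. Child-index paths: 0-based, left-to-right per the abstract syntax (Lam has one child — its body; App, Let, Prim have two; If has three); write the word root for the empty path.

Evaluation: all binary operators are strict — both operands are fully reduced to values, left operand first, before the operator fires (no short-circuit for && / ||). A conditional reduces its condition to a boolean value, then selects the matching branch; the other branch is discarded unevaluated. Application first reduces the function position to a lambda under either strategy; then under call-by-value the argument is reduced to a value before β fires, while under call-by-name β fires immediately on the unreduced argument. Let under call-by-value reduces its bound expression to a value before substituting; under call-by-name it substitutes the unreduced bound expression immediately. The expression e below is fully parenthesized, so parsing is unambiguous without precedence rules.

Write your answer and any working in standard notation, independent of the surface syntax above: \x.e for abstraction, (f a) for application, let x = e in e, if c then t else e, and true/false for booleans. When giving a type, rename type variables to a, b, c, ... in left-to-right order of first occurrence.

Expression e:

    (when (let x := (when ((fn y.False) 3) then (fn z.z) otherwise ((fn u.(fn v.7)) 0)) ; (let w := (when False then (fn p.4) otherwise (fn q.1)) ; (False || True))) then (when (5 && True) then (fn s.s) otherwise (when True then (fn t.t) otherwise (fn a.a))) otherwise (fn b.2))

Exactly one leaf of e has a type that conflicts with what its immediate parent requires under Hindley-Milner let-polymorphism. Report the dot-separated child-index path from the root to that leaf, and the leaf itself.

Answer: 1.0.0 : 5

Trace:
\y._ : a -> Bool
  unify a -> Bool ~ Int -> b
  unify a ~ Int
  unify Bool ~ b
_ _ : Bool
  unify Bool ~ Bool
z : c
\z._ : c -> c
\v._ : e -> Int
\u._ : d -> e -> Int
  unify d -> e -> Int ~ Int -> f
  unify d ~ Int
  unify e -> Int ~ f
_ _ : e -> Int
  unify c -> c ~ e -> Int
  unify c ~ e
  unify e ~ Int
let x : Int -> Int
  unify Bool ~ Bool
\p._ : g -> Int
\q._ : h -> Int
  unify g -> Int ~ h -> Int
  unify g ~ h
  unify Int ~ Int
let w : forall. h -> Int
  unify Bool ~ Bool
  unify Bool ~ Bool
  unify Bool ~ Bool
  unify Int ~ Bool
  FAIL: mismatch Int ~ Bool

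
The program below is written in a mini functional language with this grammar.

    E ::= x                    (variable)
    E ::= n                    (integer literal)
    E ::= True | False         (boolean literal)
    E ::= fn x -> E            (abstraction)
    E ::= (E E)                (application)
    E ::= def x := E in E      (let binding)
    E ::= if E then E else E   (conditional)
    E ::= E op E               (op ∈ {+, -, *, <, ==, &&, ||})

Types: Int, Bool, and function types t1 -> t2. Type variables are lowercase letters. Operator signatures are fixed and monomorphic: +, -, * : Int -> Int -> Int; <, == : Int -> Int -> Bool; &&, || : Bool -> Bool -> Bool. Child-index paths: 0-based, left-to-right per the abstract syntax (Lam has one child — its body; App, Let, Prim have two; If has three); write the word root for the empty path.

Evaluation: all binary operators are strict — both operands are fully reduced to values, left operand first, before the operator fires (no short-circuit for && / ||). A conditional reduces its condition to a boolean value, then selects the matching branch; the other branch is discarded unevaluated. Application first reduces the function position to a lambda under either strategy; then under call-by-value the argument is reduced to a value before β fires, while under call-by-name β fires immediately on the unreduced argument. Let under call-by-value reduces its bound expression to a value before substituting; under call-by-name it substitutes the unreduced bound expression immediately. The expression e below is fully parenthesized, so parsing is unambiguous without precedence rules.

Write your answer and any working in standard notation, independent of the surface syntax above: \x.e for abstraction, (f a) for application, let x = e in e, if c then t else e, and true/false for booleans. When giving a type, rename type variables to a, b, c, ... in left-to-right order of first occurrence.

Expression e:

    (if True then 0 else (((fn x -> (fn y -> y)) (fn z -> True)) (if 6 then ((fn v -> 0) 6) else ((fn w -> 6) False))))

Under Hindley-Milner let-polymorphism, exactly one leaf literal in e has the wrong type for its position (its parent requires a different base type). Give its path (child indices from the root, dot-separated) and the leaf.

Working:
  unify Bool ~ Bool
y : b
\y._ : b -> b
\x._ : a -> b -> b
\z._ : c -> Bool
  unify a -> b -> b ~ (c -> Bool) -> d
  unify a ~ c -> Bool
  unify b -> b ~ d
_ _ : b -> b
  unify Int ~ Bool
  FAIL: mismatch Int ~ Bool

Answer: 2.1.0 : 6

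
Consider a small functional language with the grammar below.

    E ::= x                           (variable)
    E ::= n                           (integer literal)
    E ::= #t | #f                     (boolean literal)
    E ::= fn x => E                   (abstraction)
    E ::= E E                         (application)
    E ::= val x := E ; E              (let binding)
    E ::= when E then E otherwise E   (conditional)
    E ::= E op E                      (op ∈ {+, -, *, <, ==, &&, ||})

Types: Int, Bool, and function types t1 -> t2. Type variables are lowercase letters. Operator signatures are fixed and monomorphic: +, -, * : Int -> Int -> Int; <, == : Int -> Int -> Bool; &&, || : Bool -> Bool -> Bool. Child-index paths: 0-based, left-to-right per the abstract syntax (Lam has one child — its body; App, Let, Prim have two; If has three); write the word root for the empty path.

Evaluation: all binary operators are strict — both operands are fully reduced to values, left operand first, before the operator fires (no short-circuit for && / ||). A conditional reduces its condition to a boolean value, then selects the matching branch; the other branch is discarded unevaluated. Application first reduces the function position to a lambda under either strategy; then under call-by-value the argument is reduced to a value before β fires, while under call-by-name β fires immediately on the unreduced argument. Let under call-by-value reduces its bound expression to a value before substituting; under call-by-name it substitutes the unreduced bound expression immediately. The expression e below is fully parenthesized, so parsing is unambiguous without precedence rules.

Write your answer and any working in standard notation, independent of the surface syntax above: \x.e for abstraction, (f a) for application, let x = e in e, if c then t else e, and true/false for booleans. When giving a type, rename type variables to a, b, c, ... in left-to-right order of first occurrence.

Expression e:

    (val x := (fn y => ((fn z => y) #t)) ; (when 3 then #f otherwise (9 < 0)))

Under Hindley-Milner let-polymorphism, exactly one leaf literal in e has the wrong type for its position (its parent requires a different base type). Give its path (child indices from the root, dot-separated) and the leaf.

Answer: 1.0 : 3

Working:
y : a
\z._ : b -> a
  unify b -> a ~ Bool -> c
  unify b ~ Bool
  unify a ~ c
_ _ : c
\y._ : c -> c
let x : forall. c -> c
  unify Int ~ Bool
  FAIL: mismatch Int ~ Bool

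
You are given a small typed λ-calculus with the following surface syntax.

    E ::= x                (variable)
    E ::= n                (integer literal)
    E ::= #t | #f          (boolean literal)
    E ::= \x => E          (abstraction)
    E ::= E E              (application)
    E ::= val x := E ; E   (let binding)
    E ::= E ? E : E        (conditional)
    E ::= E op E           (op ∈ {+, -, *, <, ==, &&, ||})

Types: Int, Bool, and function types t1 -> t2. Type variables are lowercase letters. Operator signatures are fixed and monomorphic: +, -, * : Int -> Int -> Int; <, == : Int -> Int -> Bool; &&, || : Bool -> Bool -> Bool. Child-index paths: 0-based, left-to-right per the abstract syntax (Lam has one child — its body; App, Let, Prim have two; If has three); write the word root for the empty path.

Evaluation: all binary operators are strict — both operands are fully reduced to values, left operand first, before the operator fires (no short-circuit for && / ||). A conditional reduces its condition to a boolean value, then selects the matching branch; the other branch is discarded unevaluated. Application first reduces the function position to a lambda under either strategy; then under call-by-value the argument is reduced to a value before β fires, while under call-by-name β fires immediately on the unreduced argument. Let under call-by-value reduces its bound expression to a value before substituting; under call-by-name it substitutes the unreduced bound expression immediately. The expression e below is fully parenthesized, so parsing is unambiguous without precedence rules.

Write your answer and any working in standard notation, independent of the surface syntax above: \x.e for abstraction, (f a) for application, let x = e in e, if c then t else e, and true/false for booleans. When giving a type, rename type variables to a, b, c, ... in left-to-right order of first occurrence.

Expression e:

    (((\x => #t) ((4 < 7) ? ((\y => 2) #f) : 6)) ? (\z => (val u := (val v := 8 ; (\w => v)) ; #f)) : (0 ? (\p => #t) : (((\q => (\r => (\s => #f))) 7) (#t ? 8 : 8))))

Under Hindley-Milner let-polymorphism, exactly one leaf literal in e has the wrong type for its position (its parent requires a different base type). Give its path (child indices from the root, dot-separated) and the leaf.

Trace:
\x._ : a -> Bool
  unify Int ~ Int
  unify Int ~ Int
  unify Bool ~ Bool
\y._ : b -> Int
  unify b -> Int ~ Bool -> c
  unify b ~ Bool
  unify Int ~ c
_ _ : Int
  unify Int ~ Int
  unify a -> Bool ~ Int -> d
  unify a ~ Int
  unify Bool ~ d
_ _ : Bool
  unify Bool ~ Bool
let v : Int
v : Int
\w._ : f -> Int
let u : forall. f -> Int
\z._ : e -> Bool
  unify Int ~ Bool
  FAIL: mismatch Int ~ Bool

Answer: 2.0 : 0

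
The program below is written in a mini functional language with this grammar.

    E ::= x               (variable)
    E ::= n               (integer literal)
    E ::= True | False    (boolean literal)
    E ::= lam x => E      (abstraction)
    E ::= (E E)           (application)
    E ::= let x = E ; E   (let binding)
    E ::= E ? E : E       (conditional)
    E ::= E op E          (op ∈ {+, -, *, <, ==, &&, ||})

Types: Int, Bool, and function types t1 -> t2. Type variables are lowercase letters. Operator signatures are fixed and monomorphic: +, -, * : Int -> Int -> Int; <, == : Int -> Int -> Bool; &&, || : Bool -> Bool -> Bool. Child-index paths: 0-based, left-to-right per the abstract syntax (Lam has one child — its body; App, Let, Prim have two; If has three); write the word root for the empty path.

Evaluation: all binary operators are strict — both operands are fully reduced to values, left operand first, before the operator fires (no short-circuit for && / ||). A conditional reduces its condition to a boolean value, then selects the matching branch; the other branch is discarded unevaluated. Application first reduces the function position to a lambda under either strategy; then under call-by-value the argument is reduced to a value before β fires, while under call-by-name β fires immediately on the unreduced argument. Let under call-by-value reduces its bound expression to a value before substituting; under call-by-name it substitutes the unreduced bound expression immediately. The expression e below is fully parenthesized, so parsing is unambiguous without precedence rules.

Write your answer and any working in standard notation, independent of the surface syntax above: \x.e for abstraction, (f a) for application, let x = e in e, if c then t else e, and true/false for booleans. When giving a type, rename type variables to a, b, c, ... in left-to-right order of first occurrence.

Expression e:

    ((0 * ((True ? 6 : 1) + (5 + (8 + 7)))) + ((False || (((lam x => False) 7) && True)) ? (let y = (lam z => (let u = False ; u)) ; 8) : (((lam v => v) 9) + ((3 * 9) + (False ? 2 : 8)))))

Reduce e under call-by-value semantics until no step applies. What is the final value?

Answer: 44

Derivation:
step 0: ((0 * ((if true then 6 else 1) + (5 + (8 + 7)))) + (if (false || (((\x.false) 7) && true)) then (let y = (\z.(let u = false in u)) in 8) else (((\v.v) 9) + ((3 * 9) + (if false then 2 else 8)))))
step 1: [if@0.1.0] ((0 * (6 + (5 + (8 + 7)))) + (if (false || (((\x.false) 7) && true)) then (let y = (\z.(let u = false in u)) in 8) else (((\v.v) 9) + ((3 * 9) + (if false then 2 else 8)))))
step 2: [delta@0.1.1.1] ((0 * (6 + (5 + 15))) + (if (false || (((\x.false) 7) && true)) then (let y = (\z.(let u = false in u)) in 8) else (((\v.v) 9) + ((3 * 9) + (if false then 2 else 8)))))
step 3: [delta@0.1.1] ((0 * (6 + 20)) + (if (false || (((\x.false) 7) && true)) then (let y = (\z.(let u = false in u)) in 8) else (((\v.v) 9) + ((3 * 9) + (if false then 2 else 8)))))
step 4: [delta@0.1] ((0 * 26) + (if (false || (((\x.false) 7) && true)) then (let y = (\z.(let u = false in u)) in 8) else (((\v.v) 9) + ((3 * 9) + (if false then 2 else 8)))))
step 5: [delta@0] (0 + (if (false || (((\x.false) 7) && true)) then (let y = (\z.(let u = false in u)) in 8) else (((\v.v) 9) + ((3 * 9) + (if false then 2 else 8)))))
step 6: [beta@1.0.1.0] (0 + (if (false || (false && true)) then (let y = (\z.(let u = false in u)) in 8) else (((\v.v) 9) + ((3 * 9) + (if false then 2 else 8)))))
step 7: [delta@1.0.1] (0 + (if (false || false) then (let y = (\z.(let u = false in u)) in 8) else (((\v.v) 9) + ((3 * 9) + (if false then 2 else 8)))))
step 8: [delta@1.0] (0 + (if false then (let y = (\z.(let u = false in u)) in 8) else (((\v.v) 9) + ((3 * 9) + (if false then 2 else 8)))))
step 9: [if@1] (0 + (((\v.v) 9) + ((3 * 9) + (if false then 2 else 8))))
step 10: [beta@1.0] (0 + (9 + ((3 * 9) + (if false then 2 else 8))))
step 11: [delta@1.1.0] (0 + (9 + (27 + (if false then 2 else 8))))
step 12: [if@1.1.1] (0 + (9 + (27 + 8)))
step 13: [delta@1.1] (0 + (9 + 35))
step 14: [delta@1] (0 + 44)
step 15: [delta@root] 44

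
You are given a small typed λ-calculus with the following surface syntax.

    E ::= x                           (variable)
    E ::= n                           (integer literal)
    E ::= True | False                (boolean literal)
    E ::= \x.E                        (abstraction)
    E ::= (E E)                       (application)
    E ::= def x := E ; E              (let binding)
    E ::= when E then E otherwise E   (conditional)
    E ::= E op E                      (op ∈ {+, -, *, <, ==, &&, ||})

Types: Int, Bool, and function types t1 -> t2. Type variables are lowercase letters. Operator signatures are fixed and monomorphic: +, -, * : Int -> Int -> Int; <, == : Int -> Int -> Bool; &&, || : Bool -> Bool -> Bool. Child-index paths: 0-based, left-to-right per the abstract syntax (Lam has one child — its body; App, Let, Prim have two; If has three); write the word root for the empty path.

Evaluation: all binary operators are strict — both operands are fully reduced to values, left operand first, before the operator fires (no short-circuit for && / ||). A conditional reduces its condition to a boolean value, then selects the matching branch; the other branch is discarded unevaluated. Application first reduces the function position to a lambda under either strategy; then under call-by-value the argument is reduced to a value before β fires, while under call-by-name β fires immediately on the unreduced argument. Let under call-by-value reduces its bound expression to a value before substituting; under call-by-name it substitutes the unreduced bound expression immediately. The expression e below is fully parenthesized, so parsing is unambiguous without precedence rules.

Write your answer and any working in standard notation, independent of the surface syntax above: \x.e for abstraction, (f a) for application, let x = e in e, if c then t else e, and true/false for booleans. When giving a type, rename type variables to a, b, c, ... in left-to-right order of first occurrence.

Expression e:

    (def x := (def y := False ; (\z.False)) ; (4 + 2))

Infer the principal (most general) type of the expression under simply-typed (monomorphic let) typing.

Answer: Int

Derivation:
let y : Bool
\z._ : a -> Bool
let x : a -> Bool
  unify Int ~ Int
  unify Int ~ Int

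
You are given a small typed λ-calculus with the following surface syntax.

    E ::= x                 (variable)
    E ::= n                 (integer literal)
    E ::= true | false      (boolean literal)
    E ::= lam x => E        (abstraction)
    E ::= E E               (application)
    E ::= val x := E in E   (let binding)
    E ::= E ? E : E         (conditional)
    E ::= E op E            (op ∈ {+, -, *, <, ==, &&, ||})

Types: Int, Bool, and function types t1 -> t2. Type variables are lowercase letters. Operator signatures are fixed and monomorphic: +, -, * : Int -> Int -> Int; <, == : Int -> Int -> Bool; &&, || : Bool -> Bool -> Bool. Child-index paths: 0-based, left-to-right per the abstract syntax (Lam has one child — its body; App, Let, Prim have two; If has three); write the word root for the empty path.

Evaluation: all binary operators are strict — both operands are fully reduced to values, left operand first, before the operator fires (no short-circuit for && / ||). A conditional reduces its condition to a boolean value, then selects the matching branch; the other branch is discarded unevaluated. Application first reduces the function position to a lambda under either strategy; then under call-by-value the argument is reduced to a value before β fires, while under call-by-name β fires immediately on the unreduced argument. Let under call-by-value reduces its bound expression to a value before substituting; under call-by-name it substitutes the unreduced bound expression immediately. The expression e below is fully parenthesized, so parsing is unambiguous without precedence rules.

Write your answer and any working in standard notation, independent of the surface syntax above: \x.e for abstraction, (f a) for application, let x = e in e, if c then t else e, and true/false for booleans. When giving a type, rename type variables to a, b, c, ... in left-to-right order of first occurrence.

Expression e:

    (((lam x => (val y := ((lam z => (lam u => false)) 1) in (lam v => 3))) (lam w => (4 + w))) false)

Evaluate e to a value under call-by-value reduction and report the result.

Answer: 3

Derivation:
step 0: (((\x.(let y = ((\z.(\u.false)) 1) in (\v.3))) (\w.(4 + w))) false)
step 1: [beta@0] ((let y = ((\z.(\u.false)) 1) in (\v.3)) false)
step 2: [beta@0.0] ((let y = (\u.false) in (\v.3)) false)
step 3: [let@0] ((\v.3) false)
step 4: [beta@root] 3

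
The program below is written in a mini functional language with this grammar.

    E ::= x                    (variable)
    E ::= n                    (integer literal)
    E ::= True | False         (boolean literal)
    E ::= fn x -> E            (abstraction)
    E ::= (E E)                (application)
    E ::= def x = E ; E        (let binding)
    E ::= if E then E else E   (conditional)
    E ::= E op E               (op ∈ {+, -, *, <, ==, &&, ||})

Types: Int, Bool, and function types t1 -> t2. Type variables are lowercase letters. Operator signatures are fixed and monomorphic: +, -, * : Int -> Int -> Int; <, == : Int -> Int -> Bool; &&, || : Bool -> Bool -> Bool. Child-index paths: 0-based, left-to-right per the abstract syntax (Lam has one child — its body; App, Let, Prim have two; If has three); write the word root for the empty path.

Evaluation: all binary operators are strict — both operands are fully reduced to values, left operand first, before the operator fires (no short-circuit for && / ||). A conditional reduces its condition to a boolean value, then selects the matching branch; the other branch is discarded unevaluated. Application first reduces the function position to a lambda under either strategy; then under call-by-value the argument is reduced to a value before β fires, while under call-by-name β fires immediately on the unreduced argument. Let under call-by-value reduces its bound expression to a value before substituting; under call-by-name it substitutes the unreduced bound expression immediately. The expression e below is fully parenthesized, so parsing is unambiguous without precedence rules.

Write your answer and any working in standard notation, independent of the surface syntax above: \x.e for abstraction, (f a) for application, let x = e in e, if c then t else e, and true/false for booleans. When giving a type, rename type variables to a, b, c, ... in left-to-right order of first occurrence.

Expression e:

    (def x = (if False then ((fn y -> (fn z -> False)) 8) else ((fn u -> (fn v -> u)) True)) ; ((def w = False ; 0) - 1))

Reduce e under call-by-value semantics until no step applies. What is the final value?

Answer: -1

Trace:
step 0: (let x = (if false then ((\y.(\z.false)) 8) else ((\u.(\v.u)) true)) in ((let w = false in 0) - 1))
step 1: [if@0] (let x = ((\u.(\v.u)) true) in ((let w = false in 0) - 1))
step 2: [beta@0] (let x = (\v.true) in ((let w = false in 0) - 1))
step 3: [let@root] ((let w = false in 0) - 1)
step 4: [let@0] (0 - 1)
step 5: [delta@root] -1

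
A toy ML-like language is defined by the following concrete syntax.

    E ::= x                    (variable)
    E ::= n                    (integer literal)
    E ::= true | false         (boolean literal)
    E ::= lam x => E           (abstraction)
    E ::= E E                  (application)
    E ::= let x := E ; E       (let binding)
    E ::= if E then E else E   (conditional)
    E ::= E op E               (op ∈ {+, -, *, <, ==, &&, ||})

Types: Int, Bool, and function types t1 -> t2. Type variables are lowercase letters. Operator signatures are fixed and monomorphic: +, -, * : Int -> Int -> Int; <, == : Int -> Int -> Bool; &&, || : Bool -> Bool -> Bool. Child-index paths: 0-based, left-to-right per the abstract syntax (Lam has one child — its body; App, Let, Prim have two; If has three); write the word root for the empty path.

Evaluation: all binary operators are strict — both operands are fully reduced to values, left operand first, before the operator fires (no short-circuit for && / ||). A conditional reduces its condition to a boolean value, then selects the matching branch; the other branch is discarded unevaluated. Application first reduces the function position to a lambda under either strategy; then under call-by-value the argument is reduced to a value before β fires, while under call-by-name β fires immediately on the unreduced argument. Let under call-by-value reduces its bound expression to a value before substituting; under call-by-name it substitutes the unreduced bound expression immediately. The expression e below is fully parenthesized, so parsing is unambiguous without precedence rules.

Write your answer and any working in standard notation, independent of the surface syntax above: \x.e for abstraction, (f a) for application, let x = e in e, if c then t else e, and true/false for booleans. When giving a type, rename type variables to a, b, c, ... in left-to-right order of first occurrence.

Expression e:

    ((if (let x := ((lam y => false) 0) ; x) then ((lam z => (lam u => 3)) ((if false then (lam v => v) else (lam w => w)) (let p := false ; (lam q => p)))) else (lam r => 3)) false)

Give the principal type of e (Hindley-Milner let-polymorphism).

Derivation:
\y._ : a -> Bool
  unify a -> Bool ~ Int -> b
  unify a ~ Int
  unify Bool ~ b
_ _ : Bool
let x : Bool
x : Bool
  unify Bool ~ Bool
\u._ : d -> Int
\z._ : c -> d -> Int
  unify Bool ~ Bool
v : e
\v._ : e -> e
w : f
\w._ : f -> f
  unify e -> e ~ f -> f
  unify e ~ f
  unify f ~ f
let p : Bool
p : Bool
\q._ : g -> Bool
  unify f -> f ~ (g -> Bool) -> h
  unify f ~ g -> Bool
  unify g -> Bool ~ h
_ _ : g -> Bool
  unify c -> d -> Int ~ (g -> Bool) -> i
  unify c ~ g -> Bool
  unify d -> Int ~ i
_ _ : d -> Int
\r._ : j -> Int
  unify d -> Int ~ j -> Int
  unify d ~ j
  unify Int ~ Int
  unify j -> Int ~ Bool -> k
  unify j ~ Bool
  unify Int ~ k
_ _ : Int

Answer: Int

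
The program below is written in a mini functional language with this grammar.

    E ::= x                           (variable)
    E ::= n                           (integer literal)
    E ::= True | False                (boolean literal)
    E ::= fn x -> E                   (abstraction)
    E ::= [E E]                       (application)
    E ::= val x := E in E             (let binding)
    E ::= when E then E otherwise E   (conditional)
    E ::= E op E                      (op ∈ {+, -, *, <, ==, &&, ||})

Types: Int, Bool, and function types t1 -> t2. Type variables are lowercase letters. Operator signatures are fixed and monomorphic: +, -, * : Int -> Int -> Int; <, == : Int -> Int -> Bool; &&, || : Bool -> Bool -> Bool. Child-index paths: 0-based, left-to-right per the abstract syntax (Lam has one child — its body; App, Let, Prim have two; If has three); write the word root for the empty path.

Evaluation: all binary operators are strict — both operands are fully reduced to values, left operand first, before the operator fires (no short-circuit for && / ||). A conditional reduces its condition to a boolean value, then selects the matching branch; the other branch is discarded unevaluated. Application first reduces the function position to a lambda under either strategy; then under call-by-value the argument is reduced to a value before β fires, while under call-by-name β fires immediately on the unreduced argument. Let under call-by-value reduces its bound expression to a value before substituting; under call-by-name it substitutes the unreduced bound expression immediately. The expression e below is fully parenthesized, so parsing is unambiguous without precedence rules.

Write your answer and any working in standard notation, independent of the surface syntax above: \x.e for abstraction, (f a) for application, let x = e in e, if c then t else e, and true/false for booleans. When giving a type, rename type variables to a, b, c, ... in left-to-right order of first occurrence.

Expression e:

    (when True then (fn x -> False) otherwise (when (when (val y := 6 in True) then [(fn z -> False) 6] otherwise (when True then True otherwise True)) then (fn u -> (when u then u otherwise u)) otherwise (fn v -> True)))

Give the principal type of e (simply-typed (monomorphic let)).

Answer: Bool -> Bool

Working:
  unify Bool ~ Bool
\x._ : a -> Bool
let y : Int
  unify Bool ~ Bool
\z._ : b -> Bool
  unify b -> Bool ~ Int -> c
  unify b ~ Int
  unify Bool ~ c
_ _ : Bool
  unify Bool ~ Bool
  unify Bool ~ Bool
  unify Bool ~ Bool
  unify Bool ~ Bool
u : d
  unify d ~ Bool
u : Bool
u : Bool
  unify Bool ~ Bool
\u._ : Bool -> Bool
\v._ : e -> Bool
  unify Bool -> Bool ~ e -> Bool
  unify Bool ~ e
  unify Bool ~ Bool
  unify a -> Bool ~ Bool -> Bool
  unify a ~ Bool
  unify Bool ~ Bool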